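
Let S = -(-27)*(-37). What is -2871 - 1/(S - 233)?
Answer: -3537071/1232 ≈ -2871.0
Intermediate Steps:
S = -999 (S = -27*37 = -999)
-2871 - 1/(S - 233) = -2871 - 1/(-999 - 233) = -2871 - 1/(-1232) = -2871 - 1*(-1/1232) = -2871 + 1/1232 = -3537071/1232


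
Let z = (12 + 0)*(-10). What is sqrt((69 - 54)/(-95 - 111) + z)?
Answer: I*sqrt(5095410)/206 ≈ 10.958*I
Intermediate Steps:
z = -120 (z = 12*(-10) = -120)
sqrt((69 - 54)/(-95 - 111) + z) = sqrt((69 - 54)/(-95 - 111) - 120) = sqrt(15/(-206) - 120) = sqrt(15*(-1/206) - 120) = sqrt(-15/206 - 120) = sqrt(-24735/206) = I*sqrt(5095410)/206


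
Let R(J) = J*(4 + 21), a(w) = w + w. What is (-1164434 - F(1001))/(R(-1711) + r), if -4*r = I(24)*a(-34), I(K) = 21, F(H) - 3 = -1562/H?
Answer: 105963625/3860038 ≈ 27.451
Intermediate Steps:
F(H) = 3 - 1562/H
a(w) = 2*w
r = 357 (r = -21*2*(-34)/4 = -21*(-68)/4 = -¼*(-1428) = 357)
R(J) = 25*J (R(J) = J*25 = 25*J)
(-1164434 - F(1001))/(R(-1711) + r) = (-1164434 - (3 - 1562/1001))/(25*(-1711) + 357) = (-1164434 - (3 - 1562*1/1001))/(-42775 + 357) = (-1164434 - (3 - 142/91))/(-42418) = (-1164434 - 1*131/91)*(-1/42418) = (-1164434 - 131/91)*(-1/42418) = -105963625/91*(-1/42418) = 105963625/3860038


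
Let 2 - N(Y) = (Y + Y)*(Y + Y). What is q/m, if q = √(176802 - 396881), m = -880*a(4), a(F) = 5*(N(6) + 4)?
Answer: I*√220079/607200 ≈ 0.0007726*I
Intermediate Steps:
N(Y) = 2 - 4*Y² (N(Y) = 2 - (Y + Y)*(Y + Y) = 2 - 2*Y*2*Y = 2 - 4*Y²)
a(F) = -690 (a(F) = 5*((2 - 4*6²) + 4) = 5*((2 - 4*36) + 4) = 5*((2 - 144) + 4) = 5*(-142 + 4) = 5*(-138) = -690)
m = 607200 (m = -880*(-690) = 607200)
q = I*√220079 (q = √(-220079) = I*√220079 ≈ 469.13*I)
q/m = (I*√220079)/607200 = (I*√220079)*(1/607200) = I*√220079/607200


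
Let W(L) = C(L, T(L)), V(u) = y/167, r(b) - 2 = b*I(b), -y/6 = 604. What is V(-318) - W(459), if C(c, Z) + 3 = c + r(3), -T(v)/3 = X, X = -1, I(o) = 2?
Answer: -81112/167 ≈ -485.70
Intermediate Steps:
y = -3624 (y = -6*604 = -3624)
r(b) = 2 + 2*b (r(b) = 2 + b*2 = 2 + 2*b)
T(v) = 3 (T(v) = -3*(-1) = 3)
V(u) = -3624/167
C(c, Z) = 5 + c (C(c, Z) = -3 + (c + (2 + 2*3)) = -3 + (c + (2 + 6)) = -3 + (c + 8) = -3 + (8 + c) = 5 + c)
W(L) = 5 + L
V(-318) - W(459) = -3624/167 - (5 + 459) = -3624/167 - 1*464 = -3624/167 - 464 = -81112/167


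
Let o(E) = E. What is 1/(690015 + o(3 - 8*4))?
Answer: 1/689986 ≈ 1.4493e-6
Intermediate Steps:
1/(690015 + o(3 - 8*4)) = 1/(690015 + (3 - 8*4)) = 1/(690015 + (3 - 32)) = 1/(690015 - 29) = 1/689986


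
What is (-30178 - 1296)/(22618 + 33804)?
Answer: -15737/28211 ≈ -0.55783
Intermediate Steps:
(-30178 - 1296)/(22618 + 33804) = -31474/56422 = -31474*1/56422 = -15737/28211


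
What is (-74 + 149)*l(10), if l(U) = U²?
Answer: 7500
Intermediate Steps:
(-74 + 149)*l(10) = (-74 + 149)*10² = 75*100 = 7500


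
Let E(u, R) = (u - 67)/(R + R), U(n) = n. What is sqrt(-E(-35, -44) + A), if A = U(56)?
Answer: sqrt(26543)/22 ≈ 7.4055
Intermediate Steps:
E(u, R) = (-67 + u)/(2*R) (E(u, R) = (-67 + u)/((2*R)) = (-67 + u)*(1/(2*R)) = (-67 + u)/(2*R))
A = 56
sqrt(-E(-35, -44) + A) = sqrt(-(-67 - 35)/(2*(-44)) + 56) = sqrt(-(-1)*(-102)/(2*44) + 56) = sqrt(-1*51/44 + 56) = sqrt(-51/44 + 56) = sqrt(2413/44) = sqrt(26543)/22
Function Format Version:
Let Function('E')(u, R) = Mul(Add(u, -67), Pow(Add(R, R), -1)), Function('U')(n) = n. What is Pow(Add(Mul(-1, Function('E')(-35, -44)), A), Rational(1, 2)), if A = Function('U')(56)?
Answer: Mul(Rational(1, 22), Pow(26543, Rational(1, 2))) ≈ 7.4055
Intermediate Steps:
Function('E')(u, R) = Mul(Rational(1, 2), Pow(R, -1), Add(-67, u)) (Function('E')(u, R) = Mul(Add(-67, u), Pow(Mul(2, R), -1)) = Mul(Add(-67, u), Mul(Rational(1, 2), Pow(R, -1))) = Mul(Rational(1, 2), Pow(R, -1), Add(-67, u)))
A = 56
Pow(Add(Mul(-1, Function('E')(-35, -44)), A), Rational(1, 2)) = Pow(Add(Mul(-1, Mul(Rational(1, 2), Pow(-44, -1), Add(-67, -35))), 56), Rational(1, 2)) = Pow(Add(Mul(-1, Mul(Rational(1, 2), Rational(-1, 44), -102)), 56), Rational(1, 2)) = Pow(Add(Mul(-1, Rational(51, 44)), 56), Rational(1, 2)) = Pow(Add(Rational(-51, 44), 56), Rational(1, 2)) = Pow(Rational(2413, 44), Rational(1, 2)) = Mul(Rational(1, 22), Pow(26543, Rational(1, 2)))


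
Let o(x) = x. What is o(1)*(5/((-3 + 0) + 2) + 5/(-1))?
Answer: -10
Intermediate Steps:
o(1)*(5/((-3 + 0) + 2) + 5/(-1)) = 1*(5/((-3 + 0) + 2) + 5/(-1)) = 1*(5/(-3 + 2) + 5*(-1)) = 1*(5/(-1) - 5) = 1*(5*(-1) - 5) = 1*(-5 - 5) = 1*(-10) = -10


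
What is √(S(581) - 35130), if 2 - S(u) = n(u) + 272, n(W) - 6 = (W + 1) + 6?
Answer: I*√35994 ≈ 189.72*I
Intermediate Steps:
n(W) = 13 + W (n(W) = 6 + ((W + 1) + 6) = 6 + ((1 + W) + 6) = 6 + (7 + W) = 13 + W)
S(u) = -283 - u (S(u) = 2 - ((13 + u) + 272) = 2 - (285 + u) = 2 + (-285 - u) = -283 - u)
√(S(581) - 35130) = √((-283 - 1*581) - 35130) = √((-283 - 581) - 35130) = √(-864 - 35130) = √(-35994) = I*√35994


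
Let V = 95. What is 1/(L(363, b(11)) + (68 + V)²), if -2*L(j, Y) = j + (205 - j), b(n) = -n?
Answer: 2/52933 ≈ 3.7784e-5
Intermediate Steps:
L(j, Y) = -205/2 (L(j, Y) = -(j + (205 - j))/2 = -½*205 = -205/2)
1/(L(363, b(11)) + (68 + V)²) = 1/(-205/2 + (68 + 95)²) = 1/(-205/2 + 163²) = 1/(-205/2 + 26569) = 1/(52933/2) = 2/52933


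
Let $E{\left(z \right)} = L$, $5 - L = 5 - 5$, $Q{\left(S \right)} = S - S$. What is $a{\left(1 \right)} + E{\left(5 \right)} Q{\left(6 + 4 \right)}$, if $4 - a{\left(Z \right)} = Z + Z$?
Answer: $2$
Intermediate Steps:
$Q{\left(S \right)} = 0$
$L = 5$ ($L = 5 - \left(5 - 5\right) = 5 - 0 = 5 + 0 = 5$)
$E{\left(z \right)} = 5$
$a{\left(Z \right)} = 4 - 2 Z$ ($a{\left(Z \right)} = 4 - \left(Z + Z\right) = 4 - 2 Z$)
$a{\left(1 \right)} + E{\left(5 \right)} Q{\left(6 + 4 \right)} = \left(4 - 2\right) + 5 \cdot 0 = \left(4 - 2\right) + 0 = 2 + 0 = 2$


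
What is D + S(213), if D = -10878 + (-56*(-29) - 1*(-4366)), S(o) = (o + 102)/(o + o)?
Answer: -693991/142 ≈ -4887.3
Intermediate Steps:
S(o) = (102 + o)/(2*o) (S(o) = (102 + o)/((2*o)) = (102 + o)*(1/(2*o)) = (102 + o)/(2*o))
D = -4888 (D = -10878 + (1624 + 4366) = -10878 + 5990 = -4888)
D + S(213) = -4888 + (½)*(102 + 213)/213 = -4888 + (½)*(1/213)*315 = -4888 + 105/142 = -693991/142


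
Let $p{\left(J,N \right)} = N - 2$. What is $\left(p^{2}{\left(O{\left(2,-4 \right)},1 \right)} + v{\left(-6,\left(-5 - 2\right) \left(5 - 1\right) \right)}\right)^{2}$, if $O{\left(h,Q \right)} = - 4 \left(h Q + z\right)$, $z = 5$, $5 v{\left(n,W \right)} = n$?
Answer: $\frac{1}{25} \approx 0.04$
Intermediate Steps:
$v{\left(n,W \right)} = \frac{n}{5}$
$O{\left(h,Q \right)} = -20 - 4 Q h$ ($O{\left(h,Q \right)} = - 4 \left(h Q + 5\right) = - 4 \left(Q h + 5\right) = - 4 \left(5 + Q h\right) = -20 - 4 Q h$)
$p{\left(J,N \right)} = -2 + N$
$\left(p^{2}{\left(O{\left(2,-4 \right)},1 \right)} + v{\left(-6,\left(-5 - 2\right) \left(5 - 1\right) \right)}\right)^{2} = \left(\left(-2 + 1\right)^{2} + \frac{1}{5} \left(-6\right)\right)^{2} = \left(\left(-1\right)^{2} - \frac{6}{5}\right)^{2} = \left(1 - \frac{6}{5}\right)^{2} = \left(- \frac{1}{5}\right)^{2} = \frac{1}{25}$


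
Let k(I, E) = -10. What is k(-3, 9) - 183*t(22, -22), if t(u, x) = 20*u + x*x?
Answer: -169102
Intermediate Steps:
t(u, x) = x² + 20*u (t(u, x) = 20*u + x² = x² + 20*u)
k(-3, 9) - 183*t(22, -22) = -10 - 183*((-22)² + 20*22) = -10 - 183*(484 + 440) = -10 - 183*924 = -10 - 169092 = -169102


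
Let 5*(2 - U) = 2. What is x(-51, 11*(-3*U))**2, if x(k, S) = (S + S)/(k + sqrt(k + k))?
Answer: 278784/(25*(51 - I*sqrt(102))**2) ≈ 3.8142 + 1.5723*I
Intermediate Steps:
U = 8/5 (U = 2 - 1/5*2 = 2 - 2/5 = 8/5 ≈ 1.6000)
x(k, S) = 2*S/(k + sqrt(2)*sqrt(k)) (x(k, S) = (2*S)/(k + sqrt(2*k)) = (2*S)/(k + sqrt(2)*sqrt(k)) = 2*S/(k + sqrt(2)*sqrt(k)))
x(-51, 11*(-3*U))**2 = (2*(11*(-3*8/5))/(-51 + sqrt(2)*sqrt(-51)))**2 = (2*(11*(-24/5))/(-51 + sqrt(2)*(I*sqrt(51))))**2 = (2*(-264/5)/(-51 + I*sqrt(102)))**2 = (-528/(5*(-51 + I*sqrt(102))))**2 = 278784/(25*(-51 + I*sqrt(102))**2)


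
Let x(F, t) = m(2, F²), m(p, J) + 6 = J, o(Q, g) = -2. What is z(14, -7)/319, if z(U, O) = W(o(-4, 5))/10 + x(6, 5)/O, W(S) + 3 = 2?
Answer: -307/22330 ≈ -0.013748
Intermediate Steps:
W(S) = -1 (W(S) = -3 + 2 = -1)
m(p, J) = -6 + J
x(F, t) = -6 + F²
z(U, O) = -⅒ + 30/O (z(U, O) = -1/10 + (-6 + 6²)/O = -1*⅒ + (-6 + 36)/O = -⅒ + 30/O)
z(14, -7)/319 = ((⅒)*(300 - 1*(-7))/(-7))/319 = ((⅒)*(-⅐)*(300 + 7))*(1/319) = ((⅒)*(-⅐)*307)*(1/319) = -307/70*1/319 = -307/22330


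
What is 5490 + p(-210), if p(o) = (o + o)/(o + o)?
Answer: 5491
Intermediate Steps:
p(o) = 1 (p(o) = (2*o)/((2*o)) = (2*o)*(1/(2*o)) = 1)
5490 + p(-210) = 5490 + 1 = 5491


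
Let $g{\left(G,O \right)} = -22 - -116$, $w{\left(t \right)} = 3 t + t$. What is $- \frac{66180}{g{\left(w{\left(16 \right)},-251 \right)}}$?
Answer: $- \frac{33090}{47} \approx -704.04$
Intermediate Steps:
$w{\left(t \right)} = 4 t$
$g{\left(G,O \right)} = 94$ ($g{\left(G,O \right)} = -22 + 116 = 94$)
$- \frac{66180}{g{\left(w{\left(16 \right)},-251 \right)}} = - \frac{66180}{94} = \left(-66180\right) \frac{1}{94} = - \frac{33090}{47}$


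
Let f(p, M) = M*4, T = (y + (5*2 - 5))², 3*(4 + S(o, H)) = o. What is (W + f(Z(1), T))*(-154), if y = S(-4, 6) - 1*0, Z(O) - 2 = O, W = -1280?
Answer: 1773464/9 ≈ 1.9705e+5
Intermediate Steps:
S(o, H) = -4 + o/3
Z(O) = 2 + O
y = -16/3 (y = (-4 + (⅓)*(-4)) - 1*0 = (-4 - 4/3) + 0 = -16/3 + 0 = -16/3 ≈ -5.3333)
T = ⅑ (T = (-16/3 + (5*2 - 5))² = (-16/3 + (10 - 5))² = (-16/3 + 5)² = (-⅓)² = ⅑ ≈ 0.11111)
f(p, M) = 4*M
(W + f(Z(1), T))*(-154) = (-1280 + 4*(⅑))*(-154) = (-1280 + 4/9)*(-154) = -11516/9*(-154) = 1773464/9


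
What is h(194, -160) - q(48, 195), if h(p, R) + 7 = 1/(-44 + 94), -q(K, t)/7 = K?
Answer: 16451/50 ≈ 329.02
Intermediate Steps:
q(K, t) = -7*K
h(p, R) = -349/50 (h(p, R) = -7 + 1/(-44 + 94) = -7 + 1/50 = -349/50)
h(194, -160) - q(48, 195) = -349/50 - (-7)*48 = -349/50 - 1*(-336) = -349/50 + 336 = 16451/50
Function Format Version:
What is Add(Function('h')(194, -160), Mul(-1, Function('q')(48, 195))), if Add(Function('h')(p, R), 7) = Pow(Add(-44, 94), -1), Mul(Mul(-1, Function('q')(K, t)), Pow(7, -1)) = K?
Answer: Rational(16451, 50) ≈ 329.02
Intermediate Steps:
Function('q')(K, t) = Mul(-7, K)
Function('h')(p, R) = Rational(-349, 50) (Function('h')(p, R) = Add(-7, Pow(Add(-44, 94), -1)) = Add(-7, Pow(50, -1)) = Add(-7, Rational(1, 50)) = Rational(-349, 50))
Add(Function('h')(194, -160), Mul(-1, Function('q')(48, 195))) = Add(Rational(-349, 50), Mul(-1, Mul(-7, 48))) = Add(Rational(-349, 50), Mul(-1, -336)) = Add(Rational(-349, 50), 336) = Rational(16451, 50)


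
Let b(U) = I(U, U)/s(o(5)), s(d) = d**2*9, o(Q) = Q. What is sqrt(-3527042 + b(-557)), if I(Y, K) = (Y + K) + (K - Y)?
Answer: 2*I*sqrt(198396391)/15 ≈ 1878.0*I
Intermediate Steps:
I(Y, K) = 2*K (I(Y, K) = (K + Y) + (K - Y) = 2*K)
s(d) = 9*d**2
b(U) = 2*U/225 (b(U) = (2*U)/((9*5**2)) = (2*U)/((9*25)) = (2*U)/225 = (2*U)*(1/225) = 2*U/225)
sqrt(-3527042 + b(-557)) = sqrt(-3527042 + (2/225)*(-557)) = sqrt(-3527042 - 1114/225) = sqrt(-793585564/225) = 2*I*sqrt(198396391)/15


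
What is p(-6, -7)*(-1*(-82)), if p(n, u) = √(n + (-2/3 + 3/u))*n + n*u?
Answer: 3444 - 164*I*√3129/7 ≈ 3444.0 - 1310.5*I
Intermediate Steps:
p(n, u) = n*u + n*√(-⅔ + n + 3/u) (p(n, u) = √(n + (-2*⅓ + 3/u))*n + n*u = √(n + (-⅔ + 3/u))*n + n*u = √(-⅔ + n + 3/u)*n + n*u = n*√(-⅔ + n + 3/u) + n*u = n*u + n*√(-⅔ + n + 3/u))
p(-6, -7)*(-1*(-82)) = (-6*(-7 + √(-6 + 9*(-6) + 27/(-7))/3))*(-1*(-82)) = -6*(-7 + √(-6 - 54 + 27*(-⅐))/3)*82 = -6*(-7 + √(-6 - 54 - 27/7)/3)*82 = -6*(-7 + √(-447/7)/3)*82 = -6*(-7 + (I*√3129/7)/3)*82 = -6*(-7 + I*√3129/21)*82 = (42 - 2*I*√3129/7)*82 = 3444 - 164*I*√3129/7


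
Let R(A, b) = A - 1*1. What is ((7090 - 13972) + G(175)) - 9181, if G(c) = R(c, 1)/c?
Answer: -2810851/175 ≈ -16062.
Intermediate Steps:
R(A, b) = -1 + A (R(A, b) = A - 1 = -1 + A)
G(c) = (-1 + c)/c
((7090 - 13972) + G(175)) - 9181 = ((7090 - 13972) + (-1 + 175)/175) - 9181 = (-6882 + (1/175)*174) - 9181 = (-6882 + 174/175) - 9181 = -1204176/175 - 9181 = -2810851/175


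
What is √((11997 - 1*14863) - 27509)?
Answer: 45*I*√15 ≈ 174.28*I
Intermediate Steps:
√((11997 - 1*14863) - 27509) = √((11997 - 14863) - 27509) = √(-2866 - 27509) = √(-30375) = 45*I*√15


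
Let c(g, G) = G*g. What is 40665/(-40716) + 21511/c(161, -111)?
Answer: -25437557/11549772 ≈ -2.2024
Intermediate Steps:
40665/(-40716) + 21511/c(161, -111) = 40665/(-40716) + 21511/((-111*161)) = 40665*(-1/40716) + 21511/(-17871) = -13555/13572 + 21511*(-1/17871) = -13555/13572 - 3073/2553 = -25437557/11549772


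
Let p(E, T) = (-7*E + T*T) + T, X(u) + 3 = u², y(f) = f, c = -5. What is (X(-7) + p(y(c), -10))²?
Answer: 29241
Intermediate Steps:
X(u) = -3 + u²
p(E, T) = T + T² - 7*E (p(E, T) = (-7*E + T²) + T = (T² - 7*E) + T = T + T² - 7*E)
(X(-7) + p(y(c), -10))² = ((-3 + (-7)²) + (-10 + (-10)² - 7*(-5)))² = ((-3 + 49) + (-10 + 100 + 35))² = (46 + 125)² = 171² = 29241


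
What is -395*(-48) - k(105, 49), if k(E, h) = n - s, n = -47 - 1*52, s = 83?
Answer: 19142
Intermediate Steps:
n = -99 (n = -47 - 52 = -99)
k(E, h) = -182 (k(E, h) = -99 - 1*83 = -99 - 83 = -182)
-395*(-48) - k(105, 49) = -395*(-48) - 1*(-182) = 18960 + 182 = 19142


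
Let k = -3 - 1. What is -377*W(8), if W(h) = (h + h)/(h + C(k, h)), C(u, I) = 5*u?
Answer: 1508/3 ≈ 502.67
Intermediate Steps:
k = -4
W(h) = 2*h/(-20 + h) (W(h) = (h + h)/(h + 5*(-4)) = (2*h)/(h - 20) = (2*h)/(-20 + h) = 2*h/(-20 + h))
-377*W(8) = -754*8/(-20 + 8) = -754*8/(-12) = -754*8*(-1)/12 = -377*(-4/3) = 1508/3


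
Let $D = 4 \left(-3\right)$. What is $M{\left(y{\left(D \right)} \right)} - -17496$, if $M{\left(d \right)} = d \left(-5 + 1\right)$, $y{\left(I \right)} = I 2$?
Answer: $17592$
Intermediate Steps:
$D = -12$
$y{\left(I \right)} = 2 I$
$M{\left(d \right)} = - 4 d$ ($M{\left(d \right)} = d \left(-4\right) = - 4 d$)
$M{\left(y{\left(D \right)} \right)} - -17496 = - 4 \cdot 2 \left(-12\right) - -17496 = \left(-4\right) \left(-24\right) + 17496 = 96 + 17496 = 17592$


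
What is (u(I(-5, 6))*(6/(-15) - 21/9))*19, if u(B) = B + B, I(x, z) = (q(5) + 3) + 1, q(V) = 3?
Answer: -10906/15 ≈ -727.07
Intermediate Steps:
I(x, z) = 7 (I(x, z) = (3 + 3) + 1 = 6 + 1 = 7)
u(B) = 2*B
(u(I(-5, 6))*(6/(-15) - 21/9))*19 = ((2*7)*(6/(-15) - 21/9))*19 = (14*(6*(-1/15) - 21*⅑))*19 = (14*(-⅖ - 7/3))*19 = (14*(-41/15))*19 = -574/15*19 = -10906/15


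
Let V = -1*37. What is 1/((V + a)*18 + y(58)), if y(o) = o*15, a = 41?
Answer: 1/942 ≈ 0.0010616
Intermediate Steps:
V = -37
y(o) = 15*o
1/((V + a)*18 + y(58)) = 1/((-37 + 41)*18 + 15*58) = 1/(4*18 + 870) = 1/(72 + 870) = 1/942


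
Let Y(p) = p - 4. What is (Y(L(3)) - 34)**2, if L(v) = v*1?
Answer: 1225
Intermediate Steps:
L(v) = v
Y(p) = -4 + p
(Y(L(3)) - 34)**2 = ((-4 + 3) - 34)**2 = (-1 - 34)**2 = (-35)**2 = 1225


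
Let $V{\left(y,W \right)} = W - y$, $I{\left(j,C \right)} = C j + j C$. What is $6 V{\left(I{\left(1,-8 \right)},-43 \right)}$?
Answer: $-162$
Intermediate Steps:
$I{\left(j,C \right)} = 2 C j$ ($I{\left(j,C \right)} = C j + C j = 2 C j$)
$6 V{\left(I{\left(1,-8 \right)},-43 \right)} = 6 \left(-43 - 2 \left(-8\right) 1\right) = 6 \left(-43 - -16\right) = 6 \left(-43 + 16\right) = 6 \left(-27\right) = -162$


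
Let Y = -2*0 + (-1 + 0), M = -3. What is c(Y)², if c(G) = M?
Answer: 9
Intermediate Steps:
Y = -1 (Y = 0 - 1 = -1)
c(G) = -3
c(Y)² = (-3)² = 9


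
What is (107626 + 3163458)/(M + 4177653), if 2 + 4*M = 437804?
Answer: 6542168/8574207 ≈ 0.76301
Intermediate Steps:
M = 218901/2 (M = -½ + (¼)*437804 = -½ + 109451 = 218901/2 ≈ 1.0945e+5)
(107626 + 3163458)/(M + 4177653) = (107626 + 3163458)/(218901/2 + 4177653) = 3271084/(8574207/2) = 3271084*(2/8574207) = 6542168/8574207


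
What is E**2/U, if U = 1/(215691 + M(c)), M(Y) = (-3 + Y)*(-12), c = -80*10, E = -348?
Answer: 27288001008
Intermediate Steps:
c = -800
M(Y) = 36 - 12*Y
U = 1/225327 (U = 1/(215691 + (36 - 12*(-800))) = 1/(215691 + (36 + 9600)) = 1/(215691 + 9636) = 1/225327 ≈ 4.4380e-6)
E**2/U = (-348)**2/(1/225327) = 121104*225327 = 27288001008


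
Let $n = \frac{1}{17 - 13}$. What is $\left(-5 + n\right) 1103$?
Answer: $- \frac{20957}{4} \approx -5239.3$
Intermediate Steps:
$n = \frac{1}{4} \approx 0.25$
$\left(-5 + n\right) 1103 = \left(-5 + \frac{1}{4}\right) 1103 = \left(- \frac{19}{4}\right) 1103 = - \frac{20957}{4}$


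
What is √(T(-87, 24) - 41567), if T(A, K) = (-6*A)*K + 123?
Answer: 2*I*√7229 ≈ 170.05*I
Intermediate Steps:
T(A, K) = 123 - 6*A*K (T(A, K) = -6*A*K + 123 = 123 - 6*A*K)
√(T(-87, 24) - 41567) = √((123 - 6*(-87)*24) - 41567) = √((123 + 12528) - 41567) = √(12651 - 41567) = √(-28916) = 2*I*√7229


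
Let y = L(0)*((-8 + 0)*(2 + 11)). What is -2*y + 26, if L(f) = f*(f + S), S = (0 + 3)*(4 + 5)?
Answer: 26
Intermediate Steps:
S = 27 (S = 3*9 = 27)
L(f) = f*(27 + f) (L(f) = f*(f + 27) = f*(27 + f))
y = 0 (y = (0*(27 + 0))*((-8 + 0)*(2 + 11)) = (0*27)*(-8*13) = 0*(-104) = 0)
-2*y + 26 = -2*0 + 26 = 0 + 26 = 26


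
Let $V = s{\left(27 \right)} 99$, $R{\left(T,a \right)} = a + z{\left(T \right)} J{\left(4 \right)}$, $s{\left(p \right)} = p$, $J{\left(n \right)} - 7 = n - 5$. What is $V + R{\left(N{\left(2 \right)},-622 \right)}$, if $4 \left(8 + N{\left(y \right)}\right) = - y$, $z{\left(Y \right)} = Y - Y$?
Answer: $2051$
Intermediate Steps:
$J{\left(n \right)} = 2 + n$ ($J{\left(n \right)} = 7 + \left(n - 5\right) = 7 + \left(-5 + n\right) = 2 + n$)
$z{\left(Y \right)} = 0$
$N{\left(y \right)} = -8 - \frac{y}{4}$ ($N{\left(y \right)} = -8 + \frac{\left(-1\right) y}{4} = -8 - \frac{y}{4}$)
$R{\left(T,a \right)} = a$ ($R{\left(T,a \right)} = a + 0 \left(2 + 4\right) = a + 0 \cdot 6 = a + 0 = a$)
$V = 2673$ ($V = 27 \cdot 99 = 2673$)
$V + R{\left(N{\left(2 \right)},-622 \right)} = 2673 - 622 = 2051$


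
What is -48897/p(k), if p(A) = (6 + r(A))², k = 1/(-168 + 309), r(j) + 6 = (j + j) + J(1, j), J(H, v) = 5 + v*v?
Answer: -19326742710417/9937697344 ≈ -1944.8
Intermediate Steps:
J(H, v) = 5 + v²
r(j) = -1 + j² + 2*j (r(j) = -6 + ((j + j) + (5 + j²)) = -6 + (2*j + (5 + j²)) = -6 + (5 + j² + 2*j) = -1 + j² + 2*j)
k = 1/141 ≈ 0.0070922
p(A) = (5 + A² + 2*A)² (p(A) = (6 + (-1 + A² + 2*A))² = (5 + A² + 2*A)²)
-48897/p(k) = -48897/(5 + (1/141)² + 2*(1/141))² = -48897/(5 + 1/19881 + 2/141)² = -48897/((99688/19881)²) = -48897/9937697344/395254161 = -48897*395254161/9937697344 = -19326742710417/9937697344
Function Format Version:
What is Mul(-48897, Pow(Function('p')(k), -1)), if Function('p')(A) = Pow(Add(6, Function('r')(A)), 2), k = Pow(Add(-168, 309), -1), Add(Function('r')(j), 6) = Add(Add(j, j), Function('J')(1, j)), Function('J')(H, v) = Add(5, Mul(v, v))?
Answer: Rational(-19326742710417, 9937697344) ≈ -1944.8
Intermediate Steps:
Function('J')(H, v) = Add(5, Pow(v, 2))
Function('r')(j) = Add(-1, Pow(j, 2), Mul(2, j)) (Function('r')(j) = Add(-6, Add(Add(j, j), Add(5, Pow(j, 2)))) = Add(-6, Add(Mul(2, j), Add(5, Pow(j, 2)))) = Add(-6, Add(5, Pow(j, 2), Mul(2, j))) = Add(-1, Pow(j, 2), Mul(2, j)))
k = Rational(1, 141) (k = Pow(141, -1) = Rational(1, 141) ≈ 0.0070922)
Function('p')(A) = Pow(Add(5, Pow(A, 2), Mul(2, A)), 2) (Function('p')(A) = Pow(Add(6, Add(-1, Pow(A, 2), Mul(2, A))), 2) = Pow(Add(5, Pow(A, 2), Mul(2, A)), 2))
Mul(-48897, Pow(Function('p')(k), -1)) = Mul(-48897, Pow(Pow(Add(5, Pow(Rational(1, 141), 2), Mul(2, Rational(1, 141))), 2), -1)) = Mul(-48897, Pow(Pow(Add(5, Rational(1, 19881), Rational(2, 141)), 2), -1)) = Mul(-48897, Pow(Pow(Rational(99688, 19881), 2), -1)) = Mul(-48897, Pow(Rational(9937697344, 395254161), -1)) = Mul(-48897, Rational(395254161, 9937697344)) = Rational(-19326742710417, 9937697344)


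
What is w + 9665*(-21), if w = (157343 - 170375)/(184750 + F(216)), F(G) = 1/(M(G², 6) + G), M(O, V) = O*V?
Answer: -10505082764273829/51758082001 ≈ -2.0297e+5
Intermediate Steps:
F(G) = 1/(G + 6*G²) (F(G) = 1/(G²*6 + G) = 1/(6*G² + G) = 1/(G + 6*G²))
w = -3650940864/51758082001 (w = (157343 - 170375)/(184750 + 1/(216*(1 + 6*216))) = -13032/(184750 + 1/(216*(1 + 1296))) = -13032/(184750 + (1/216)/1297) = -13032/(184750 + (1/216)*(1/1297)) = -13032/(184750 + 1/280152) = -13032/51758082001/280152 = -13032*280152/51758082001 = -3650940864/51758082001 ≈ -0.070539)
w + 9665*(-21) = -3650940864/51758082001 + 9665*(-21) = -3650940864/51758082001 - 202965 = -10505082764273829/51758082001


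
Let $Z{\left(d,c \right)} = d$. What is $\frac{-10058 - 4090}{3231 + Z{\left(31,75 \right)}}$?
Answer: $- \frac{7074}{1631} \approx -4.3372$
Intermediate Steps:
$\frac{-10058 - 4090}{3231 + Z{\left(31,75 \right)}} = \frac{-10058 - 4090}{3231 + 31} = - \frac{14148}{3262} = \left(-14148\right) \frac{1}{3262} = - \frac{7074}{1631}$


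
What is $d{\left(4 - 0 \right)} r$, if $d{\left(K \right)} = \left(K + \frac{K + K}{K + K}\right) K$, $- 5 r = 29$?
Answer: $-116$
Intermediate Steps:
$r = - \frac{29}{5}$ ($r = \left(- \frac{1}{5}\right) 29 = - \frac{29}{5} \approx -5.8$)
$d{\left(K \right)} = K \left(1 + K\right)$ ($d{\left(K \right)} = \left(K + \frac{2 K}{2 K}\right) K = \left(K + 2 K \frac{1}{2 K}\right) K = \left(K + 1\right) K = \left(1 + K\right) K = K \left(1 + K\right)$)
$d{\left(4 - 0 \right)} r = \left(4 - 0\right) \left(1 + \left(4 - 0\right)\right) \left(- \frac{29}{5}\right) = \left(4 + 0\right) \left(1 + \left(4 + 0\right)\right) \left(- \frac{29}{5}\right) = 4 \left(1 + 4\right) \left(- \frac{29}{5}\right) = 4 \cdot 5 \left(- \frac{29}{5}\right) = 20 \left(- \frac{29}{5}\right) = -116$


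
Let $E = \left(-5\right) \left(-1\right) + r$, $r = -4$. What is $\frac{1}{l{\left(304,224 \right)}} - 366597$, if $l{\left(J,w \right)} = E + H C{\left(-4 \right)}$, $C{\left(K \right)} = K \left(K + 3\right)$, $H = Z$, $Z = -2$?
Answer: $- \frac{2566180}{7} \approx -3.666 \cdot 10^{5}$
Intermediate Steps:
$H = -2$
$C{\left(K \right)} = K \left(3 + K\right)$
$E = 1$ ($E = \left(-5\right) \left(-1\right) - 4 = 5 - 4 = 1$)
$l{\left(J,w \right)} = -7$ ($l{\left(J,w \right)} = 1 - 2 \left(- 4 \left(3 - 4\right)\right) = 1 - 2 \left(\left(-4\right) \left(-1\right)\right) = 1 - 8 = -7$)
$\frac{1}{l{\left(304,224 \right)}} - 366597 = \frac{1}{-7} - 366597 = - \frac{1}{7} - 366597 = - \frac{2566180}{7}$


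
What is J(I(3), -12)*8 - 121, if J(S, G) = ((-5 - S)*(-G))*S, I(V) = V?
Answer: -2425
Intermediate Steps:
J(S, G) = -G*S*(-5 - S) (J(S, G) = (-G*(-5 - S))*S = -G*S*(-5 - S))
J(I(3), -12)*8 - 121 = -12*3*(5 + 3)*8 - 121 = -12*3*8*8 - 121 = -288*8 - 121 = -2304 - 121 = -2425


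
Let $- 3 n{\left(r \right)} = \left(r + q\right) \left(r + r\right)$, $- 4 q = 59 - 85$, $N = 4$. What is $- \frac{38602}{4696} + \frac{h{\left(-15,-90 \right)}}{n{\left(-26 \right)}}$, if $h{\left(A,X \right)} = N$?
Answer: $- \frac{3266565}{396812} \approx -8.232$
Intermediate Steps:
$h{\left(A,X \right)} = 4$
$q = \frac{13}{2}$ ($q = - \frac{59 - 85}{4} = \left(- \frac{1}{4}\right) \left(-26\right) = \frac{13}{2} \approx 6.5$)
$n{\left(r \right)} = - \frac{2 r \left(\frac{13}{2} + r\right)}{3}$ ($n{\left(r \right)} = - \frac{\left(r + \frac{13}{2}\right) \left(r + r\right)}{3} = - \frac{\left(\frac{13}{2} + r\right) 2 r}{3} = - \frac{2 r \left(\frac{13}{2} + r\right)}{3}$)
$- \frac{38602}{4696} + \frac{h{\left(-15,-90 \right)}}{n{\left(-26 \right)}} = - \frac{38602}{4696} + \frac{4}{\left(- \frac{1}{3}\right) \left(-26\right) \left(13 + 2 \left(-26\right)\right)} = \left(-38602\right) \frac{1}{4696} + \frac{4}{\left(- \frac{1}{3}\right) \left(-26\right) \left(13 - 52\right)} = - \frac{19301}{2348} + \frac{4}{\left(- \frac{1}{3}\right) \left(-26\right) \left(-39\right)} = - \frac{19301}{2348} + \frac{4}{-338} = - \frac{19301}{2348} + 4 \left(- \frac{1}{338}\right) = - \frac{19301}{2348} - \frac{2}{169} = - \frac{3266565}{396812}$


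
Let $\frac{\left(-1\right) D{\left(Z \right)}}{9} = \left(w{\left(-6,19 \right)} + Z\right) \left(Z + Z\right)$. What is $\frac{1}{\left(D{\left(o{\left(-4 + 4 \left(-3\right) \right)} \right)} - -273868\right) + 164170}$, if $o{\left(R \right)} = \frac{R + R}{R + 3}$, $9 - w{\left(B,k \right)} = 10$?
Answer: $\frac{169}{74017478} \approx 2.2832 \cdot 10^{-6}$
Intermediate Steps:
$w{\left(B,k \right)} = -1$ ($w{\left(B,k \right)} = 9 - 10 = -1$)
$o{\left(R \right)} = \frac{2 R}{3 + R}$
$D{\left(Z \right)} = - 18 Z \left(-1 + Z\right)$ ($D{\left(Z \right)} = - 9 \left(-1 + Z\right) \left(Z + Z\right) = - 9 \left(-1 + Z\right) 2 Z = - 9 \cdot 2 Z \left(-1 + Z\right) = - 18 Z \left(-1 + Z\right)$)
$\frac{1}{\left(D{\left(o{\left(-4 + 4 \left(-3\right) \right)} \right)} - -273868\right) + 164170} = \frac{1}{\left(18 \frac{2 \left(-4 + 4 \left(-3\right)\right)}{3 + \left(-4 + 4 \left(-3\right)\right)} \left(1 - \frac{2 \left(-4 + 4 \left(-3\right)\right)}{3 + \left(-4 + 4 \left(-3\right)\right)}\right) - -273868\right) + 164170} = \frac{1}{\left(18 \frac{2 \left(-4 - 12\right)}{3 - 16} \left(1 - \frac{2 \left(-4 - 12\right)}{3 - 16}\right) + 273868\right) + 164170} = \frac{1}{\left(18 \cdot 2 \left(-16\right) \frac{1}{3 - 16} \left(1 - 2 \left(-16\right) \frac{1}{3 - 16}\right) + 273868\right) + 164170} = \frac{1}{\left(18 \cdot 2 \left(-16\right) \frac{1}{-13} \left(1 - 2 \left(-16\right) \frac{1}{-13}\right) + 273868\right) + 164170} = \frac{1}{\left(18 \cdot 2 \left(-16\right) \left(- \frac{1}{13}\right) \left(1 - 2 \left(-16\right) \left(- \frac{1}{13}\right)\right) + 273868\right) + 164170} = \frac{1}{\left(18 \cdot \frac{32}{13} \left(1 - \frac{32}{13}\right) + 273868\right) + 164170} = \frac{1}{\left(18 \cdot \frac{32}{13} \left(- \frac{19}{13}\right) + 273868\right) + 164170} = \frac{1}{\left(- \frac{10944}{169} + 273868\right) + 164170} = \frac{1}{\frac{46272748}{169} + 164170} = \frac{1}{\frac{74017478}{169}} = \frac{169}{74017478}$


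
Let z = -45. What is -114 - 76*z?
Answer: 3306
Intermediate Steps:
-114 - 76*z = -114 - 76*(-45) = -114 + 3420 = 3306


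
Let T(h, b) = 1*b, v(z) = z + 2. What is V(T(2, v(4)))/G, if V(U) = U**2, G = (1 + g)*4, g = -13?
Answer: -3/4 ≈ -0.75000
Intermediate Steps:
v(z) = 2 + z
T(h, b) = b
G = -48 (G = (1 - 13)*4 = -12*4 = -48)
V(T(2, v(4)))/G = (2 + 4)**2/(-48) = 6**2*(-1/48) = 36*(-1/48) = -3/4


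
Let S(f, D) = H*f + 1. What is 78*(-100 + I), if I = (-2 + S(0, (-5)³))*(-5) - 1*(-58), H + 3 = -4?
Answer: -2886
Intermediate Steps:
H = -7 (H = -3 - 4 = -7)
S(f, D) = 1 - 7*f (S(f, D) = -7*f + 1 = 1 - 7*f)
I = 63 (I = (-2 + (1 - 7*0))*(-5) - 1*(-58) = (-2 + (1 + 0))*(-5) + 58 = (-2 + 1)*(-5) + 58 = -1*(-5) + 58 = 5 + 58 = 63)
78*(-100 + I) = 78*(-100 + 63) = 78*(-37) = -2886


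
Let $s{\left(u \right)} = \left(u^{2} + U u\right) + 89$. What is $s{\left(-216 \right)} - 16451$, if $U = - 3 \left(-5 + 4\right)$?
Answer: $29646$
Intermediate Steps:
$U = 3$ ($U = \left(-3\right) \left(-1\right) = 3$)
$s{\left(u \right)} = 89 + u^{2} + 3 u$ ($s{\left(u \right)} = \left(u^{2} + 3 u\right) + 89 = 89 + u^{2} + 3 u$)
$s{\left(-216 \right)} - 16451 = \left(89 + \left(-216\right)^{2} + 3 \left(-216\right)\right) - 16451 = \left(89 + 46656 - 648\right) - 16451 = 46097 - 16451 = 29646$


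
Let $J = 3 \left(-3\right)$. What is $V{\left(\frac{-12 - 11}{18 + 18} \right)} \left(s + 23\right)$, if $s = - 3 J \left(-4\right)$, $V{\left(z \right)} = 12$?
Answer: $-1020$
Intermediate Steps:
$J = -9$
$s = -108$ ($s = \left(-3\right) \left(-9\right) \left(-4\right) = 27 \left(-4\right) = -108$)
$V{\left(\frac{-12 - 11}{18 + 18} \right)} \left(s + 23\right) = 12 \left(-108 + 23\right) = 12 \left(-85\right) = -1020$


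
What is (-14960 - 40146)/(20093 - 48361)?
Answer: 27553/14134 ≈ 1.9494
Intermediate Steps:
(-14960 - 40146)/(20093 - 48361) = -55106/(-28268) = -55106*(-1/28268) = 27553/14134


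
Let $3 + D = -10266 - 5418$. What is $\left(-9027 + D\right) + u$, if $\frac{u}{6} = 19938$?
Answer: $94914$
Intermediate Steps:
$u = 119628$ ($u = 6 \cdot 19938 = 119628$)
$D = -15687$ ($D = -3 - 15684 = -15687$)
$\left(-9027 + D\right) + u = \left(-9027 - 15687\right) + 119628 = -24714 + 119628 = 94914$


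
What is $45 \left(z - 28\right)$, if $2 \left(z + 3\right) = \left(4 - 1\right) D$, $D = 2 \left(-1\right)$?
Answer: $-1530$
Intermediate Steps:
$D = -2$
$z = -6$ ($z = -3 + \frac{\left(4 - 1\right) \left(-2\right)}{2} = -3 + \frac{3 \left(-2\right)}{2} = -3 + \frac{1}{2} \left(-6\right) = -3 - 3 = -6$)
$45 \left(z - 28\right) = 45 \left(-6 - 28\right) = 45 \left(-34\right) = -1530$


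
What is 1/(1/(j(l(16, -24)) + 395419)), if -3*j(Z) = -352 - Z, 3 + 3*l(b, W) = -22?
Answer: 3559802/9 ≈ 3.9553e+5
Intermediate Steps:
l(b, W) = -25/3 (l(b, W) = -1 + (⅓)*(-22) = -1 - 22/3 = -25/3)
j(Z) = 352/3 + Z/3 (j(Z) = -(-352 - Z)/3 = 352/3 + Z/3)
1/(1/(j(l(16, -24)) + 395419)) = 1/(1/((352/3 + (⅓)*(-25/3)) + 395419)) = 1/(1/((352/3 - 25/9) + 395419)) = 1/(1/(1031/9 + 395419)) = 1/(1/(3559802/9)) = 1/(9/3559802) = 3559802/9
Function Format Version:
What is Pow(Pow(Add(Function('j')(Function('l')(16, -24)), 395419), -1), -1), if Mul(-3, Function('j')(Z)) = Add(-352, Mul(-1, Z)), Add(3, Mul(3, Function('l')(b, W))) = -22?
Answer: Rational(3559802, 9) ≈ 3.9553e+5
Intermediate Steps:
Function('l')(b, W) = Rational(-25, 3) (Function('l')(b, W) = Add(-1, Mul(Rational(1, 3), -22)) = Add(-1, Rational(-22, 3)) = Rational(-25, 3))
Function('j')(Z) = Add(Rational(352, 3), Mul(Rational(1, 3), Z)) (Function('j')(Z) = Mul(Rational(-1, 3), Add(-352, Mul(-1, Z))) = Add(Rational(352, 3), Mul(Rational(1, 3), Z)))
Pow(Pow(Add(Function('j')(Function('l')(16, -24)), 395419), -1), -1) = Pow(Pow(Add(Add(Rational(352, 3), Mul(Rational(1, 3), Rational(-25, 3))), 395419), -1), -1) = Pow(Pow(Add(Add(Rational(352, 3), Rational(-25, 9)), 395419), -1), -1) = Pow(Pow(Add(Rational(1031, 9), 395419), -1), -1) = Pow(Pow(Rational(3559802, 9), -1), -1) = Pow(Rational(9, 3559802), -1) = Rational(3559802, 9)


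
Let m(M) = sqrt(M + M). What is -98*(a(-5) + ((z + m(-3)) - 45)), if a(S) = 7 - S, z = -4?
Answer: 3626 - 98*I*sqrt(6) ≈ 3626.0 - 240.05*I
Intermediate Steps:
m(M) = sqrt(2)*sqrt(M) (m(M) = sqrt(2*M) = sqrt(2)*sqrt(M))
-98*(a(-5) + ((z + m(-3)) - 45)) = -98*((7 - 1*(-5)) + ((-4 + sqrt(2)*sqrt(-3)) - 45)) = -98*((7 + 5) + ((-4 + sqrt(2)*(I*sqrt(3))) - 45)) = -98*(12 + ((-4 + I*sqrt(6)) - 45)) = -98*(12 + (-49 + I*sqrt(6))) = -98*(-37 + I*sqrt(6)) = 3626 - 98*I*sqrt(6)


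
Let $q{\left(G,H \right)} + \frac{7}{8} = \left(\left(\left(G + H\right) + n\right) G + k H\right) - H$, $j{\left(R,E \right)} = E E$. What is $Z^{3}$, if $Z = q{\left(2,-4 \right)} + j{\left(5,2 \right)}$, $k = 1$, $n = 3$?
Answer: $\frac{68921}{512} \approx 134.61$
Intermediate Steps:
$j{\left(R,E \right)} = E^{2}$
$q{\left(G,H \right)} = - \frac{7}{8} + G \left(3 + G + H\right)$ ($q{\left(G,H \right)} = - \frac{7}{8} + \left(\left(\left(\left(G + H\right) + 3\right) G + 1 H\right) - H\right) = - \frac{7}{8} + \left(\left(\left(3 + G + H\right) G + H\right) - H\right) = - \frac{7}{8} + \left(\left(G \left(3 + G + H\right) + H\right) - H\right) = - \frac{7}{8} + \left(\left(H + G \left(3 + G + H\right)\right) - H\right) = - \frac{7}{8} + G \left(3 + G + H\right)$)
$Z = \frac{41}{8}$ ($Z = \left(- \frac{7}{8} + 2^{2} + 3 \cdot 2 + 2 \left(-4\right)\right) + 2^{2} = \left(- \frac{7}{8} + 4 + 6 - 8\right) + 4 = \frac{9}{8} + 4 = \frac{41}{8} \approx 5.125$)
$Z^{3} = \left(\frac{41}{8}\right)^{3} = \frac{68921}{512}$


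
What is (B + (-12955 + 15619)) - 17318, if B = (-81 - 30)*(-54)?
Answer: -8660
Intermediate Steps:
B = 5994 (B = -111*(-54) = 5994)
(B + (-12955 + 15619)) - 17318 = (5994 + (-12955 + 15619)) - 17318 = (5994 + 2664) - 17318 = 8658 - 17318 = -8660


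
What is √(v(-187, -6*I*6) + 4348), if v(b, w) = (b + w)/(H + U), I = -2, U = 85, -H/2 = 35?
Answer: √39063/3 ≈ 65.881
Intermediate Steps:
H = -70 (H = -2*35 = -70)
v(b, w) = b/15 + w/15 (v(b, w) = (b + w)/(-70 + 85) = (b + w)/15 = (b + w)*(1/15) = b/15 + w/15)
√(v(-187, -6*I*6) + 4348) = √(((1/15)*(-187) + (-6*(-2)*6)/15) + 4348) = √((-187/15 + (12*6)/15) + 4348) = √((-187/15 + (1/15)*72) + 4348) = √((-187/15 + 24/5) + 4348) = √(-23/3 + 4348) = √(13021/3) = √39063/3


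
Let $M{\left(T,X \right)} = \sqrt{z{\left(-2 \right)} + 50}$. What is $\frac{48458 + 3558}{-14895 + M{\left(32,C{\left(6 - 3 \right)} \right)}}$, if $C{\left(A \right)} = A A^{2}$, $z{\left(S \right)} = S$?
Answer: $- \frac{258259440}{73953659} - \frac{208064 \sqrt{3}}{221860977} \approx -3.4938$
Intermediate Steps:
$C{\left(A \right)} = A^{3}$
$M{\left(T,X \right)} = 4 \sqrt{3}$ ($M{\left(T,X \right)} = \sqrt{-2 + 50} = \sqrt{48} = 4 \sqrt{3}$)
$\frac{48458 + 3558}{-14895 + M{\left(32,C{\left(6 - 3 \right)} \right)}} = \frac{48458 + 3558}{-14895 + 4 \sqrt{3}} = \frac{52016}{-14895 + 4 \sqrt{3}}$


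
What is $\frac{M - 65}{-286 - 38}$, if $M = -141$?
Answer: $\frac{103}{162} \approx 0.6358$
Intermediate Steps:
$\frac{M - 65}{-286 - 38} = \frac{-141 - 65}{-286 - 38} = - \frac{206}{-324} = \left(-206\right) \left(- \frac{1}{324}\right) = \frac{103}{162}$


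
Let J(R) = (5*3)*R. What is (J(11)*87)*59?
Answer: 846945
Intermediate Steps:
J(R) = 15*R
(J(11)*87)*59 = ((15*11)*87)*59 = (165*87)*59 = 14355*59 = 846945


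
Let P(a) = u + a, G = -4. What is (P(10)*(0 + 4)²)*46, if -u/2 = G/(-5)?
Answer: 30912/5 ≈ 6182.4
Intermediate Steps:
u = -8/5 (u = -(-8)/(-5) = -(-8)*(-1)/5 = -2*⅘ = -8/5 ≈ -1.6000)
P(a) = -8/5 + a
(P(10)*(0 + 4)²)*46 = ((-8/5 + 10)*(0 + 4)²)*46 = ((42/5)*4²)*46 = ((42/5)*16)*46 = (672/5)*46 = 30912/5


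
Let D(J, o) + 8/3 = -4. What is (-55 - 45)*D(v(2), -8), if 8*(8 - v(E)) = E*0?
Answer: 2000/3 ≈ 666.67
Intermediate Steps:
v(E) = 8 (v(E) = 8 - E*0/8 = 8 - 1/8*0 = 8 + 0 = 8)
D(J, o) = -20/3 (D(J, o) = -8/3 - 4 = -20/3)
(-55 - 45)*D(v(2), -8) = (-55 - 45)*(-20/3) = -100*(-20/3) = 2000/3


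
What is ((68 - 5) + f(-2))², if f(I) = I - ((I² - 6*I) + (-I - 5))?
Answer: 2304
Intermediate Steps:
f(I) = 5 - I² + 8*I (f(I) = I - ((I² - 6*I) + (-5 - I)) = I - (-5 + I² - 7*I) = I + (5 - I² + 7*I) = 5 - I² + 8*I)
((68 - 5) + f(-2))² = ((68 - 5) + (5 - 1*(-2)² + 8*(-2)))² = (63 + (5 - 1*4 - 16))² = (63 + (5 - 4 - 16))² = (63 - 15)² = 48² = 2304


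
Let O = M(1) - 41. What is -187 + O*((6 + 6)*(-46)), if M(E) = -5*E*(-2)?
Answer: 16925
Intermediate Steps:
M(E) = 10*E
O = -31 (O = 10*1 - 41 = 10 - 41 = -31)
-187 + O*((6 + 6)*(-46)) = -187 - 31*(6 + 6)*(-46) = -187 - 372*(-46) = -187 - 31*(-552) = -187 + 17112 = 16925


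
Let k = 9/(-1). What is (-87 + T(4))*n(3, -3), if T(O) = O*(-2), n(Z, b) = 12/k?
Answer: 380/3 ≈ 126.67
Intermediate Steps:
k = -9 (k = 9*(-1) = -9)
n(Z, b) = -4/3 (n(Z, b) = 12/(-9) = 12*(-⅑) = -4/3)
T(O) = -2*O
(-87 + T(4))*n(3, -3) = (-87 - 2*4)*(-4/3) = (-87 - 8)*(-4/3) = -95*(-4/3) = 380/3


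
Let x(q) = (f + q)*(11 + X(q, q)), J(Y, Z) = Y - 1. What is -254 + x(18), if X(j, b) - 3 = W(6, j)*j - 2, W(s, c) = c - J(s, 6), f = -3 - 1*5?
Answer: 2206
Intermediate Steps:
J(Y, Z) = -1 + Y
f = -8 (f = -3 - 5 = -8)
W(s, c) = 1 + c - s (W(s, c) = c - (-1 + s) = c + (1 - s) = 1 + c - s)
X(j, b) = 1 + j*(-5 + j) (X(j, b) = 3 + ((1 + j - 1*6)*j - 2) = 3 + ((1 + j - 6)*j - 2) = 3 + ((-5 + j)*j - 2) = 3 + (j*(-5 + j) - 2) = 3 + (-2 + j*(-5 + j)) = 1 + j*(-5 + j))
x(q) = (-8 + q)*(12 + q*(-5 + q)) (x(q) = (-8 + q)*(11 + (1 + q*(-5 + q))) = (-8 + q)*(12 + q*(-5 + q)))
-254 + x(18) = -254 + (-96 + 18**3 - 13*18**2 + 52*18) = -254 + (-96 + 5832 - 13*324 + 936) = -254 + (-96 + 5832 - 4212 + 936) = -254 + 2460 = 2206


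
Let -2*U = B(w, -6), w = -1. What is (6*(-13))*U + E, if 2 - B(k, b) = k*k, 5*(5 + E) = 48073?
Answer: 48243/5 ≈ 9648.6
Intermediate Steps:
E = 48048/5 (E = -5 + (1/5)*48073 = -5 + 48073/5 = 48048/5 ≈ 9609.6)
B(k, b) = 2 - k**2 (B(k, b) = 2 - k*k = 2 - k**2)
U = -1/2 (U = -(2 - 1*(-1)**2)/2 = -(2 - 1*1)/2 = -(2 - 1)/2 = -1/2*1 = -1/2 ≈ -0.50000)
(6*(-13))*U + E = (6*(-13))*(-1/2) + 48048/5 = -78*(-1/2) + 48048/5 = 39 + 48048/5 = 48243/5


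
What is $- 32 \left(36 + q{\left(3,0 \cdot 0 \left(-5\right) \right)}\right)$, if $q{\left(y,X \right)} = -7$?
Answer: $-928$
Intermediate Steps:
$- 32 \left(36 + q{\left(3,0 \cdot 0 \left(-5\right) \right)}\right) = - 32 \left(36 - 7\right) = \left(-32\right) 29 = -928$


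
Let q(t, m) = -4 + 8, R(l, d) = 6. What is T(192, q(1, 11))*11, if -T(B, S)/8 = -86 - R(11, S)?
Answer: 8096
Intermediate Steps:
q(t, m) = 4
T(B, S) = 736 (T(B, S) = -8*(-86 - 1*6) = -8*(-86 - 6) = -8*(-92) = 736)
T(192, q(1, 11))*11 = 736*11 = 8096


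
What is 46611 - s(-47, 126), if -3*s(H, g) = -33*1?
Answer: 46600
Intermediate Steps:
s(H, g) = 11 (s(H, g) = -(-11) = -⅓*(-33) = 11)
46611 - s(-47, 126) = 46611 - 1*11 = 46611 - 11 = 46600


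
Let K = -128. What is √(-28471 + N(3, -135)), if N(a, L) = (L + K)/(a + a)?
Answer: I*√1026534/6 ≈ 168.86*I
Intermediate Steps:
N(a, L) = (-128 + L)/(2*a) (N(a, L) = (L - 128)/(a + a) = (-128 + L)/((2*a)) = (-128 + L)*(1/(2*a)) = (-128 + L)/(2*a))
√(-28471 + N(3, -135)) = √(-28471 + (½)*(-128 - 135)/3) = √(-28471 + (½)*(⅓)*(-263)) = √(-28471 - 263/6) = √(-171089/6) = I*√1026534/6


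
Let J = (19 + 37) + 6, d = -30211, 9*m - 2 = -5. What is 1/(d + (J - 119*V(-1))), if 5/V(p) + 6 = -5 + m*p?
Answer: -32/962983 ≈ -3.3230e-5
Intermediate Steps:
m = -1/3 (m = 2/9 + (1/9)*(-5) = 2/9 - 5/9 = -1/3 ≈ -0.33333)
V(p) = 5/(-11 - p/3) (V(p) = 5/(-6 + (-5 - p/3)) = 5/(-11 - p/3))
J = 62 (J = 56 + 6 = 62)
1/(d + (J - 119*V(-1))) = 1/(-30211 + (62 - (-1785)/(33 - 1))) = 1/(-30211 + (62 - (-1785)/32)) = 1/(-30211 + (62 - 119*(-15/32))) = 1/(-30211 + (62 + 1785/32)) = 1/(-30211 + 3769/32) = 1/(-962983/32) = -32/962983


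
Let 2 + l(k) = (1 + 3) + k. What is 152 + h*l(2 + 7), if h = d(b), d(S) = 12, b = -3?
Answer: 284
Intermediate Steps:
h = 12
l(k) = 2 + k (l(k) = -2 + ((1 + 3) + k) = -2 + (4 + k) = 2 + k)
152 + h*l(2 + 7) = 152 + 12*(2 + (2 + 7)) = 152 + 12*(2 + 9) = 152 + 12*11 = 152 + 132 = 284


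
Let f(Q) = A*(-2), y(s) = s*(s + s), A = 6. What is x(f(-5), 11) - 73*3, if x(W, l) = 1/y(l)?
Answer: -52997/242 ≈ -219.00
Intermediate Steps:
y(s) = 2*s² (y(s) = s*(2*s) = 2*s²)
f(Q) = -12 (f(Q) = 6*(-2) = -12)
x(W, l) = 1/(2*l²)
x(f(-5), 11) - 73*3 = (½)/11² - 73*3 = (½)*(1/121) - 219 = 1/242 - 219 = -52997/242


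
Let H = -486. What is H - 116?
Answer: -602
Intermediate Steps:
H - 116 = -486 - 116 = -602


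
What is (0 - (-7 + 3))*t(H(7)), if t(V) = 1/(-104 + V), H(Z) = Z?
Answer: -4/97 ≈ -0.041237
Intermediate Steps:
(0 - (-7 + 3))*t(H(7)) = (0 - (-7 + 3))/(-104 + 7) = (0 - 1*(-4))/(-97) = (0 + 4)*(-1/97) = 4*(-1/97) = -4/97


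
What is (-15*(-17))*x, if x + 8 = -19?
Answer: -6885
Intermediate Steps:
x = -27 (x = -8 - 19 = -27)
(-15*(-17))*x = -15*(-17)*(-27) = 255*(-27) = -6885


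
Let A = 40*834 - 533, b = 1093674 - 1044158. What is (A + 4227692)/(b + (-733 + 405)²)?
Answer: 4260519/157100 ≈ 27.120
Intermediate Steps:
b = 49516
A = 32827 (A = 33360 - 533 = 32827)
(A + 4227692)/(b + (-733 + 405)²) = (32827 + 4227692)/(49516 + (-733 + 405)²) = 4260519/(49516 + (-328)²) = 4260519/(49516 + 107584) = 4260519/157100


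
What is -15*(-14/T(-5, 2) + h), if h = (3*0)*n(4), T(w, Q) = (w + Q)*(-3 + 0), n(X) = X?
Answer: 70/3 ≈ 23.333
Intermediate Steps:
T(w, Q) = -3*Q - 3*w (T(w, Q) = (Q + w)*(-3) = -3*Q - 3*w)
h = 0 (h = (3*0)*4 = 0*4 = 0)
-15*(-14/T(-5, 2) + h) = -15*(-14/(-3*2 - 3*(-5)) + 0) = -15*(-14/(-6 + 15) + 0) = -15*(-14/9 + 0) = -15*(-14/9) = 70/3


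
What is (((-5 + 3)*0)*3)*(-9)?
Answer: 0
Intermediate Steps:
(((-5 + 3)*0)*3)*(-9) = (-2*0*3)*(-9) = (0*3)*(-9) = 0*(-9) = 0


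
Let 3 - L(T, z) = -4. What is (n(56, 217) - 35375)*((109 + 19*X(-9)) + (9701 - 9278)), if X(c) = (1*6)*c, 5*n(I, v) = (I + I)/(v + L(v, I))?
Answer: 87376003/5 ≈ 1.7475e+7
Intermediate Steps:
L(T, z) = 7 (L(T, z) = 3 - 1*(-4) = 3 + 4 = 7)
n(I, v) = 2*I/(5*(7 + v)) (n(I, v) = ((I + I)/(v + 7))/5 = ((2*I)/(7 + v))/5 = (2*I/(7 + v))/5 = 2*I/(5*(7 + v)))
X(c) = 6*c
(n(56, 217) - 35375)*((109 + 19*X(-9)) + (9701 - 9278)) = ((⅖)*56/(7 + 217) - 35375)*((109 + 19*(6*(-9))) + (9701 - 9278)) = ((⅖)*56/224 - 35375)*((109 + 19*(-54)) + 423) = ((⅖)*56*(1/224) - 35375)*((109 - 1026) + 423) = (⅒ - 35375)*(-917 + 423) = -353749/10*(-494) = 87376003/5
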